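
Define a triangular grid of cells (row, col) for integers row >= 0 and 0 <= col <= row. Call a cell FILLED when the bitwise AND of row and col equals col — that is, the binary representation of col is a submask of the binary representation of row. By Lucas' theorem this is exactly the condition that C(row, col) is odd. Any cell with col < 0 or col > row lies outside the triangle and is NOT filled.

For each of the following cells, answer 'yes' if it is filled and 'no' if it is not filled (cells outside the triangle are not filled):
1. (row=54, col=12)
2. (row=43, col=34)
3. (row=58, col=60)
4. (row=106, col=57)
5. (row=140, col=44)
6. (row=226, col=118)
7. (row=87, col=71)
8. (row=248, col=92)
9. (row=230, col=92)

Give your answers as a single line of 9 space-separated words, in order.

Answer: no yes no no no no yes no no

Derivation:
(54,12): row=0b110110, col=0b1100, row AND col = 0b100 = 4; 4 != 12 -> empty
(43,34): row=0b101011, col=0b100010, row AND col = 0b100010 = 34; 34 == 34 -> filled
(58,60): col outside [0, 58] -> not filled
(106,57): row=0b1101010, col=0b111001, row AND col = 0b101000 = 40; 40 != 57 -> empty
(140,44): row=0b10001100, col=0b101100, row AND col = 0b1100 = 12; 12 != 44 -> empty
(226,118): row=0b11100010, col=0b1110110, row AND col = 0b1100010 = 98; 98 != 118 -> empty
(87,71): row=0b1010111, col=0b1000111, row AND col = 0b1000111 = 71; 71 == 71 -> filled
(248,92): row=0b11111000, col=0b1011100, row AND col = 0b1011000 = 88; 88 != 92 -> empty
(230,92): row=0b11100110, col=0b1011100, row AND col = 0b1000100 = 68; 68 != 92 -> empty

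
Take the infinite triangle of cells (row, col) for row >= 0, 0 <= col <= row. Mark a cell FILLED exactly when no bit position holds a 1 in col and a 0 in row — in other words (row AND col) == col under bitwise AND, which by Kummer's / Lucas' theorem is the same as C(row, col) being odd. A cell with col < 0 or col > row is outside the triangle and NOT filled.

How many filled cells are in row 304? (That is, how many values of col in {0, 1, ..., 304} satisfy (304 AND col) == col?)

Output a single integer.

304 in binary = 100110000
popcount(304) = number of 1-bits in 100110000 = 3
A col c satisfies (304 AND c) == c iff every set bit of c is also set in 304; each of the 3 set bits of 304 can independently be on or off in c.
count = 2^3 = 8

Answer: 8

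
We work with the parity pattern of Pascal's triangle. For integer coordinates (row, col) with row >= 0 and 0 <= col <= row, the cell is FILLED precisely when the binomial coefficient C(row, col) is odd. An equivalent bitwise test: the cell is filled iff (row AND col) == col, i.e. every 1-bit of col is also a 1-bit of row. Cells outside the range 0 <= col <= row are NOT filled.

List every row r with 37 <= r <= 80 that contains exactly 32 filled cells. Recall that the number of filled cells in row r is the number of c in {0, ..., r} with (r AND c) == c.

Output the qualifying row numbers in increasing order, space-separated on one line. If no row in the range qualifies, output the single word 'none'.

Answer: 47 55 59 61 62 79

Derivation:
Row r has 2^popcount(r) filled cells, so we need popcount(r) = log2(32) = 5.
Scan r = 37..80 and keep those with exactly 5 one-bits:
r=37=100101 popcount=3 -> skip
r=38=100110 popcount=3 -> skip
r=39=100111 popcount=4 -> skip
r=40=101000 popcount=2 -> skip
r=41=101001 popcount=3 -> skip
r=42=101010 popcount=3 -> skip
r=43=101011 popcount=4 -> skip
r=44=101100 popcount=3 -> skip
r=45=101101 popcount=4 -> skip
r=46=101110 popcount=4 -> skip
r=47=101111 popcount=5 -> KEEP
r=48=110000 popcount=2 -> skip
r=49=110001 popcount=3 -> skip
r=50=110010 popcount=3 -> skip
r=51=110011 popcount=4 -> skip
r=52=110100 popcount=3 -> skip
r=53=110101 popcount=4 -> skip
r=54=110110 popcount=4 -> skip
r=55=110111 popcount=5 -> KEEP
r=56=111000 popcount=3 -> skip
r=57=111001 popcount=4 -> skip
r=58=111010 popcount=4 -> skip
r=59=111011 popcount=5 -> KEEP
r=60=111100 popcount=4 -> skip
r=61=111101 popcount=5 -> KEEP
r=62=111110 popcount=5 -> KEEP
r=63=111111 popcount=6 -> skip
r=64=1000000 popcount=1 -> skip
r=65=1000001 popcount=2 -> skip
r=66=1000010 popcount=2 -> skip
r=67=1000011 popcount=3 -> skip
r=68=1000100 popcount=2 -> skip
r=69=1000101 popcount=3 -> skip
r=70=1000110 popcount=3 -> skip
r=71=1000111 popcount=4 -> skip
r=72=1001000 popcount=2 -> skip
r=73=1001001 popcount=3 -> skip
r=74=1001010 popcount=3 -> skip
r=75=1001011 popcount=4 -> skip
r=76=1001100 popcount=3 -> skip
r=77=1001101 popcount=4 -> skip
r=78=1001110 popcount=4 -> skip
r=79=1001111 popcount=5 -> KEEP
r=80=1010000 popcount=2 -> skip
Kept rows: 47 55 59 61 62 79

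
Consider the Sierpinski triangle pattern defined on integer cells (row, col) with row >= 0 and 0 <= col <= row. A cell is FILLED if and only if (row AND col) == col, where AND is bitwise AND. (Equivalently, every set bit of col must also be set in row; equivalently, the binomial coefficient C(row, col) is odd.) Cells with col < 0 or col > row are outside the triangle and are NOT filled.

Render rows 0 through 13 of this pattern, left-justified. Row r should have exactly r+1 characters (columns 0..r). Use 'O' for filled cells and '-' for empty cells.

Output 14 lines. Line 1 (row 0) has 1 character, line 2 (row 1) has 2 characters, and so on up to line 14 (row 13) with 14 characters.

Answer: O
OO
O-O
OOOO
O---O
OO--OO
O-O-O-O
OOOOOOOO
O-------O
OO------OO
O-O-----O-O
OOOO----OOOO
O---O---O---O
OO--OO--OO--OO

Derivation:
r0=0: O
r1=1: OO
r2=10: O-O
r3=11: OOOO
r4=100: O---O
r5=101: OO--OO
r6=110: O-O-O-O
r7=111: OOOOOOOO
r8=1000: O-------O
r9=1001: OO------OO
r10=1010: O-O-----O-O
r11=1011: OOOO----OOOO
r12=1100: O---O---O---O
r13=1101: OO--OO--OO--OO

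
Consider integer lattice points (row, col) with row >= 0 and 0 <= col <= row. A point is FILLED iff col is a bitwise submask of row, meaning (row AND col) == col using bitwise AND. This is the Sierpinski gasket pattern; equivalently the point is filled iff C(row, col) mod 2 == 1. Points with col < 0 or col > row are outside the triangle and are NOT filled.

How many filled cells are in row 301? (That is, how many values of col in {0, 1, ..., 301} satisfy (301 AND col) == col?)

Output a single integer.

Answer: 32

Derivation:
301 in binary = 100101101
popcount(301) = number of 1-bits in 100101101 = 5
A col c satisfies (301 AND c) == c iff every set bit of c is also set in 301; each of the 5 set bits of 301 can independently be on or off in c.
count = 2^5 = 32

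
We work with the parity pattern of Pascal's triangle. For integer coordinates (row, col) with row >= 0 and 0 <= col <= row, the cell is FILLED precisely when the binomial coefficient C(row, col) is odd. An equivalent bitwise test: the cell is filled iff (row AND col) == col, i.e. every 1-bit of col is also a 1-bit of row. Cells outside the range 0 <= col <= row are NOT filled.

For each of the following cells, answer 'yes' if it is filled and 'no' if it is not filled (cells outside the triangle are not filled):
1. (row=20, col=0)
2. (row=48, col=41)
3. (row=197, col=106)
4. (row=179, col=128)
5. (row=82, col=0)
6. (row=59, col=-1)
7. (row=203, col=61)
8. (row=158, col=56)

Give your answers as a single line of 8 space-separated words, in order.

(20,0): row=0b10100, col=0b0, row AND col = 0b0 = 0; 0 == 0 -> filled
(48,41): row=0b110000, col=0b101001, row AND col = 0b100000 = 32; 32 != 41 -> empty
(197,106): row=0b11000101, col=0b1101010, row AND col = 0b1000000 = 64; 64 != 106 -> empty
(179,128): row=0b10110011, col=0b10000000, row AND col = 0b10000000 = 128; 128 == 128 -> filled
(82,0): row=0b1010010, col=0b0, row AND col = 0b0 = 0; 0 == 0 -> filled
(59,-1): col outside [0, 59] -> not filled
(203,61): row=0b11001011, col=0b111101, row AND col = 0b1001 = 9; 9 != 61 -> empty
(158,56): row=0b10011110, col=0b111000, row AND col = 0b11000 = 24; 24 != 56 -> empty

Answer: yes no no yes yes no no no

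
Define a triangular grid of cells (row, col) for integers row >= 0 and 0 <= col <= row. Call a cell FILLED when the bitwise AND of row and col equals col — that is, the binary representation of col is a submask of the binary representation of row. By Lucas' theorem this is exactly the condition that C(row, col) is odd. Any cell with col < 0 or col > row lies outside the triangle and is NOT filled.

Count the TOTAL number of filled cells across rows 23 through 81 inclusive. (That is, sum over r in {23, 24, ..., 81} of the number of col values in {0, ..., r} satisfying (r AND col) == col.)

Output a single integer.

r23=10111 pc4: +16 =16
r24=11000 pc2: +4 =20
r25=11001 pc3: +8 =28
r26=11010 pc3: +8 =36
r27=11011 pc4: +16 =52
r28=11100 pc3: +8 =60
r29=11101 pc4: +16 =76
r30=11110 pc4: +16 =92
r31=11111 pc5: +32 =124
r32=100000 pc1: +2 =126
r33=100001 pc2: +4 =130
r34=100010 pc2: +4 =134
r35=100011 pc3: +8 =142
r36=100100 pc2: +4 =146
r37=100101 pc3: +8 =154
r38=100110 pc3: +8 =162
r39=100111 pc4: +16 =178
r40=101000 pc2: +4 =182
r41=101001 pc3: +8 =190
r42=101010 pc3: +8 =198
r43=101011 pc4: +16 =214
r44=101100 pc3: +8 =222
r45=101101 pc4: +16 =238
r46=101110 pc4: +16 =254
r47=101111 pc5: +32 =286
r48=110000 pc2: +4 =290
r49=110001 pc3: +8 =298
r50=110010 pc3: +8 =306
r51=110011 pc4: +16 =322
r52=110100 pc3: +8 =330
r53=110101 pc4: +16 =346
r54=110110 pc4: +16 =362
r55=110111 pc5: +32 =394
r56=111000 pc3: +8 =402
r57=111001 pc4: +16 =418
r58=111010 pc4: +16 =434
r59=111011 pc5: +32 =466
r60=111100 pc4: +16 =482
r61=111101 pc5: +32 =514
r62=111110 pc5: +32 =546
r63=111111 pc6: +64 =610
r64=1000000 pc1: +2 =612
r65=1000001 pc2: +4 =616
r66=1000010 pc2: +4 =620
r67=1000011 pc3: +8 =628
r68=1000100 pc2: +4 =632
r69=1000101 pc3: +8 =640
r70=1000110 pc3: +8 =648
r71=1000111 pc4: +16 =664
r72=1001000 pc2: +4 =668
r73=1001001 pc3: +8 =676
r74=1001010 pc3: +8 =684
r75=1001011 pc4: +16 =700
r76=1001100 pc3: +8 =708
r77=1001101 pc4: +16 =724
r78=1001110 pc4: +16 =740
r79=1001111 pc5: +32 =772
r80=1010000 pc2: +4 =776
r81=1010001 pc3: +8 =784

Answer: 784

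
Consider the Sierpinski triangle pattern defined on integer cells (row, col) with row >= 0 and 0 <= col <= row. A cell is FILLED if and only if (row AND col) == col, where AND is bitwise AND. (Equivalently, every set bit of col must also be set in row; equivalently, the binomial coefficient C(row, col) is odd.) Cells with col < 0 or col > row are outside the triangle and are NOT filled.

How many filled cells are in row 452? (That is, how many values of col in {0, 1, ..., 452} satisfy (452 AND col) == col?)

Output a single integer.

452 in binary = 111000100
popcount(452) = number of 1-bits in 111000100 = 4
A col c satisfies (452 AND c) == c iff every set bit of c is also set in 452; each of the 4 set bits of 452 can independently be on or off in c.
count = 2^4 = 16

Answer: 16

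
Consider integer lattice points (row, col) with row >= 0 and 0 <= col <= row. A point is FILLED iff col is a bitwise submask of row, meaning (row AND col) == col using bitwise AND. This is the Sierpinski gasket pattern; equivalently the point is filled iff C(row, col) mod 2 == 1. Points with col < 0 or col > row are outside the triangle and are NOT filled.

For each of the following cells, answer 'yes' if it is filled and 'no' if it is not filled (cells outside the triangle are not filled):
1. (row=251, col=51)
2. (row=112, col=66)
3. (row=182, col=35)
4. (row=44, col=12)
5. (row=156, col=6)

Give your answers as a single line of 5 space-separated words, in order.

(251,51): row=0b11111011, col=0b110011, row AND col = 0b110011 = 51; 51 == 51 -> filled
(112,66): row=0b1110000, col=0b1000010, row AND col = 0b1000000 = 64; 64 != 66 -> empty
(182,35): row=0b10110110, col=0b100011, row AND col = 0b100010 = 34; 34 != 35 -> empty
(44,12): row=0b101100, col=0b1100, row AND col = 0b1100 = 12; 12 == 12 -> filled
(156,6): row=0b10011100, col=0b110, row AND col = 0b100 = 4; 4 != 6 -> empty

Answer: yes no no yes no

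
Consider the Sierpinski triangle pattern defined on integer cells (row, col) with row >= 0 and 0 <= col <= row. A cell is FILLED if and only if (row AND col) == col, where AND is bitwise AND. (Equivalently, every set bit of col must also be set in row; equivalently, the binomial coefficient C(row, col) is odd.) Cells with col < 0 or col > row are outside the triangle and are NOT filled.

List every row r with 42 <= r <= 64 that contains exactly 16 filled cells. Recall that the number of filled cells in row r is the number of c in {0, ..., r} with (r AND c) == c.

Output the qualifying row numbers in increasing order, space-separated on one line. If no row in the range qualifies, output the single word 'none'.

Row r has 2^popcount(r) filled cells, so we need popcount(r) = log2(16) = 4.
Scan r = 42..64 and keep those with exactly 4 one-bits:
r=42=101010 popcount=3 -> skip
r=43=101011 popcount=4 -> KEEP
r=44=101100 popcount=3 -> skip
r=45=101101 popcount=4 -> KEEP
r=46=101110 popcount=4 -> KEEP
r=47=101111 popcount=5 -> skip
r=48=110000 popcount=2 -> skip
r=49=110001 popcount=3 -> skip
r=50=110010 popcount=3 -> skip
r=51=110011 popcount=4 -> KEEP
r=52=110100 popcount=3 -> skip
r=53=110101 popcount=4 -> KEEP
r=54=110110 popcount=4 -> KEEP
r=55=110111 popcount=5 -> skip
r=56=111000 popcount=3 -> skip
r=57=111001 popcount=4 -> KEEP
r=58=111010 popcount=4 -> KEEP
r=59=111011 popcount=5 -> skip
r=60=111100 popcount=4 -> KEEP
r=61=111101 popcount=5 -> skip
r=62=111110 popcount=5 -> skip
r=63=111111 popcount=6 -> skip
r=64=1000000 popcount=1 -> skip
Kept rows: 43 45 46 51 53 54 57 58 60

Answer: 43 45 46 51 53 54 57 58 60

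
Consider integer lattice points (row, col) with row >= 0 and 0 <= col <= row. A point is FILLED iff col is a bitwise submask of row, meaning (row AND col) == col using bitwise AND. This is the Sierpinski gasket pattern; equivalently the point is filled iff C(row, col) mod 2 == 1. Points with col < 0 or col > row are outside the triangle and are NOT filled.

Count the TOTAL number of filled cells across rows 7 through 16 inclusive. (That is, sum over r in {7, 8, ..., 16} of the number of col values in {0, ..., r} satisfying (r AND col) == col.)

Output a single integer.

r7=111 pc3: +8 =8
r8=1000 pc1: +2 =10
r9=1001 pc2: +4 =14
r10=1010 pc2: +4 =18
r11=1011 pc3: +8 =26
r12=1100 pc2: +4 =30
r13=1101 pc3: +8 =38
r14=1110 pc3: +8 =46
r15=1111 pc4: +16 =62
r16=10000 pc1: +2 =64

Answer: 64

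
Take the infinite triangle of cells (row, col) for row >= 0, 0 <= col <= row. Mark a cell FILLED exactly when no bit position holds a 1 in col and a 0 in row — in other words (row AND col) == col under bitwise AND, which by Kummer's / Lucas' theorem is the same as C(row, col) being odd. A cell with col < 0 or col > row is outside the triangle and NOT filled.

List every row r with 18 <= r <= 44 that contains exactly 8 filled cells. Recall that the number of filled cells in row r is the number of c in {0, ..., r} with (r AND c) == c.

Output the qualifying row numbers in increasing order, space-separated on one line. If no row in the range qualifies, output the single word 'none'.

Answer: 19 21 22 25 26 28 35 37 38 41 42 44

Derivation:
Row r has 2^popcount(r) filled cells, so we need popcount(r) = log2(8) = 3.
Scan r = 18..44 and keep those with exactly 3 one-bits:
r=18=10010 popcount=2 -> skip
r=19=10011 popcount=3 -> KEEP
r=20=10100 popcount=2 -> skip
r=21=10101 popcount=3 -> KEEP
r=22=10110 popcount=3 -> KEEP
r=23=10111 popcount=4 -> skip
r=24=11000 popcount=2 -> skip
r=25=11001 popcount=3 -> KEEP
r=26=11010 popcount=3 -> KEEP
r=27=11011 popcount=4 -> skip
r=28=11100 popcount=3 -> KEEP
r=29=11101 popcount=4 -> skip
r=30=11110 popcount=4 -> skip
r=31=11111 popcount=5 -> skip
r=32=100000 popcount=1 -> skip
r=33=100001 popcount=2 -> skip
r=34=100010 popcount=2 -> skip
r=35=100011 popcount=3 -> KEEP
r=36=100100 popcount=2 -> skip
r=37=100101 popcount=3 -> KEEP
r=38=100110 popcount=3 -> KEEP
r=39=100111 popcount=4 -> skip
r=40=101000 popcount=2 -> skip
r=41=101001 popcount=3 -> KEEP
r=42=101010 popcount=3 -> KEEP
r=43=101011 popcount=4 -> skip
r=44=101100 popcount=3 -> KEEP
Kept rows: 19 21 22 25 26 28 35 37 38 41 42 44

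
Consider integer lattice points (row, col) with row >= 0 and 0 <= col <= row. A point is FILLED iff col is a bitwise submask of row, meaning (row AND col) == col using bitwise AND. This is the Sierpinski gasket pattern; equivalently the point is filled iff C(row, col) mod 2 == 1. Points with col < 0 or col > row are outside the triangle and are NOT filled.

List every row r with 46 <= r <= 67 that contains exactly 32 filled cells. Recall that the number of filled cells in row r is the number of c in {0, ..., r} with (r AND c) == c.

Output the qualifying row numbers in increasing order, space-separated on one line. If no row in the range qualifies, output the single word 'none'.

Row r has 2^popcount(r) filled cells, so we need popcount(r) = log2(32) = 5.
Scan r = 46..67 and keep those with exactly 5 one-bits:
r=46=101110 popcount=4 -> skip
r=47=101111 popcount=5 -> KEEP
r=48=110000 popcount=2 -> skip
r=49=110001 popcount=3 -> skip
r=50=110010 popcount=3 -> skip
r=51=110011 popcount=4 -> skip
r=52=110100 popcount=3 -> skip
r=53=110101 popcount=4 -> skip
r=54=110110 popcount=4 -> skip
r=55=110111 popcount=5 -> KEEP
r=56=111000 popcount=3 -> skip
r=57=111001 popcount=4 -> skip
r=58=111010 popcount=4 -> skip
r=59=111011 popcount=5 -> KEEP
r=60=111100 popcount=4 -> skip
r=61=111101 popcount=5 -> KEEP
r=62=111110 popcount=5 -> KEEP
r=63=111111 popcount=6 -> skip
r=64=1000000 popcount=1 -> skip
r=65=1000001 popcount=2 -> skip
r=66=1000010 popcount=2 -> skip
r=67=1000011 popcount=3 -> skip
Kept rows: 47 55 59 61 62

Answer: 47 55 59 61 62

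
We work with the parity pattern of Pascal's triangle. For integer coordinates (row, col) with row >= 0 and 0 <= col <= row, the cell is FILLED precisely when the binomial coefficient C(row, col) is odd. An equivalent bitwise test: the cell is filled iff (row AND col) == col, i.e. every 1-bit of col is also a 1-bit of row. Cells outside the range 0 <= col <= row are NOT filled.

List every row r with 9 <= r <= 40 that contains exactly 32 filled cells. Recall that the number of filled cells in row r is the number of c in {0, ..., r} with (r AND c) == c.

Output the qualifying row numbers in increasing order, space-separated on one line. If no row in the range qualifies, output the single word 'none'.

Row r has 2^popcount(r) filled cells, so we need popcount(r) = log2(32) = 5.
Scan r = 9..40 and keep those with exactly 5 one-bits:
r=9=1001 popcount=2 -> skip
r=10=1010 popcount=2 -> skip
r=11=1011 popcount=3 -> skip
r=12=1100 popcount=2 -> skip
r=13=1101 popcount=3 -> skip
r=14=1110 popcount=3 -> skip
r=15=1111 popcount=4 -> skip
r=16=10000 popcount=1 -> skip
r=17=10001 popcount=2 -> skip
r=18=10010 popcount=2 -> skip
r=19=10011 popcount=3 -> skip
r=20=10100 popcount=2 -> skip
r=21=10101 popcount=3 -> skip
r=22=10110 popcount=3 -> skip
r=23=10111 popcount=4 -> skip
r=24=11000 popcount=2 -> skip
r=25=11001 popcount=3 -> skip
r=26=11010 popcount=3 -> skip
r=27=11011 popcount=4 -> skip
r=28=11100 popcount=3 -> skip
r=29=11101 popcount=4 -> skip
r=30=11110 popcount=4 -> skip
r=31=11111 popcount=5 -> KEEP
r=32=100000 popcount=1 -> skip
r=33=100001 popcount=2 -> skip
r=34=100010 popcount=2 -> skip
r=35=100011 popcount=3 -> skip
r=36=100100 popcount=2 -> skip
r=37=100101 popcount=3 -> skip
r=38=100110 popcount=3 -> skip
r=39=100111 popcount=4 -> skip
r=40=101000 popcount=2 -> skip
Kept rows: 31

Answer: 31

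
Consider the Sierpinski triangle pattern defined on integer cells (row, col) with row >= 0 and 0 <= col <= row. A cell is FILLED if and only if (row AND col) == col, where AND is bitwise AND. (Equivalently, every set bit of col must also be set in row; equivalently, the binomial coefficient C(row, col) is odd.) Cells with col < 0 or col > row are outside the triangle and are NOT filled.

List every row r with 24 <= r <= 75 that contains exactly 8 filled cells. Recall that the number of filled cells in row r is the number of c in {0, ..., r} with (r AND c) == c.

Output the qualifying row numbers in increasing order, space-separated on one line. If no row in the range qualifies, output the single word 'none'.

Answer: 25 26 28 35 37 38 41 42 44 49 50 52 56 67 69 70 73 74

Derivation:
Row r has 2^popcount(r) filled cells, so we need popcount(r) = log2(8) = 3.
Scan r = 24..75 and keep those with exactly 3 one-bits:
r=24=11000 popcount=2 -> skip
r=25=11001 popcount=3 -> KEEP
r=26=11010 popcount=3 -> KEEP
r=27=11011 popcount=4 -> skip
r=28=11100 popcount=3 -> KEEP
r=29=11101 popcount=4 -> skip
r=30=11110 popcount=4 -> skip
r=31=11111 popcount=5 -> skip
r=32=100000 popcount=1 -> skip
r=33=100001 popcount=2 -> skip
r=34=100010 popcount=2 -> skip
r=35=100011 popcount=3 -> KEEP
r=36=100100 popcount=2 -> skip
r=37=100101 popcount=3 -> KEEP
r=38=100110 popcount=3 -> KEEP
r=39=100111 popcount=4 -> skip
r=40=101000 popcount=2 -> skip
r=41=101001 popcount=3 -> KEEP
r=42=101010 popcount=3 -> KEEP
r=43=101011 popcount=4 -> skip
r=44=101100 popcount=3 -> KEEP
r=45=101101 popcount=4 -> skip
r=46=101110 popcount=4 -> skip
r=47=101111 popcount=5 -> skip
r=48=110000 popcount=2 -> skip
r=49=110001 popcount=3 -> KEEP
r=50=110010 popcount=3 -> KEEP
r=51=110011 popcount=4 -> skip
r=52=110100 popcount=3 -> KEEP
r=53=110101 popcount=4 -> skip
r=54=110110 popcount=4 -> skip
r=55=110111 popcount=5 -> skip
r=56=111000 popcount=3 -> KEEP
r=57=111001 popcount=4 -> skip
r=58=111010 popcount=4 -> skip
r=59=111011 popcount=5 -> skip
r=60=111100 popcount=4 -> skip
r=61=111101 popcount=5 -> skip
r=62=111110 popcount=5 -> skip
r=63=111111 popcount=6 -> skip
r=64=1000000 popcount=1 -> skip
r=65=1000001 popcount=2 -> skip
r=66=1000010 popcount=2 -> skip
r=67=1000011 popcount=3 -> KEEP
r=68=1000100 popcount=2 -> skip
r=69=1000101 popcount=3 -> KEEP
r=70=1000110 popcount=3 -> KEEP
r=71=1000111 popcount=4 -> skip
r=72=1001000 popcount=2 -> skip
r=73=1001001 popcount=3 -> KEEP
r=74=1001010 popcount=3 -> KEEP
r=75=1001011 popcount=4 -> skip
Kept rows: 25 26 28 35 37 38 41 42 44 49 50 52 56 67 69 70 73 74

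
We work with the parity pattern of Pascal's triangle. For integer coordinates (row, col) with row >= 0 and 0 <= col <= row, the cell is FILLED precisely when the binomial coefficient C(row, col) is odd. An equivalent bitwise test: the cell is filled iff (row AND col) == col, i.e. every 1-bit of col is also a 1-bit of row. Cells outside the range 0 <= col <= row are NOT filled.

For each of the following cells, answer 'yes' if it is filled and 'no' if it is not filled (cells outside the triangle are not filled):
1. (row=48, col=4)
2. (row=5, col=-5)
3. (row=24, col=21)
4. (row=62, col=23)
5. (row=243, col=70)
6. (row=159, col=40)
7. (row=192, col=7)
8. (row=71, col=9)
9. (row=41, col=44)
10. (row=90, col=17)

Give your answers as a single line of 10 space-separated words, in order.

(48,4): row=0b110000, col=0b100, row AND col = 0b0 = 0; 0 != 4 -> empty
(5,-5): col outside [0, 5] -> not filled
(24,21): row=0b11000, col=0b10101, row AND col = 0b10000 = 16; 16 != 21 -> empty
(62,23): row=0b111110, col=0b10111, row AND col = 0b10110 = 22; 22 != 23 -> empty
(243,70): row=0b11110011, col=0b1000110, row AND col = 0b1000010 = 66; 66 != 70 -> empty
(159,40): row=0b10011111, col=0b101000, row AND col = 0b1000 = 8; 8 != 40 -> empty
(192,7): row=0b11000000, col=0b111, row AND col = 0b0 = 0; 0 != 7 -> empty
(71,9): row=0b1000111, col=0b1001, row AND col = 0b1 = 1; 1 != 9 -> empty
(41,44): col outside [0, 41] -> not filled
(90,17): row=0b1011010, col=0b10001, row AND col = 0b10000 = 16; 16 != 17 -> empty

Answer: no no no no no no no no no no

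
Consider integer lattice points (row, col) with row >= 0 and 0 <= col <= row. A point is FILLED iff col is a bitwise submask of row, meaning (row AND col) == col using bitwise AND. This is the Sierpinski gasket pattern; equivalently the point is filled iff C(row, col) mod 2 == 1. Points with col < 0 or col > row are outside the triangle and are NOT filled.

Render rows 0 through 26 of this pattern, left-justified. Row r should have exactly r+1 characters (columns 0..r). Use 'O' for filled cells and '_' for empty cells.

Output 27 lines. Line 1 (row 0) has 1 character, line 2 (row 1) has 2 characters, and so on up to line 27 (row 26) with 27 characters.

Answer: O
OO
O_O
OOOO
O___O
OO__OO
O_O_O_O
OOOOOOOO
O_______O
OO______OO
O_O_____O_O
OOOO____OOOO
O___O___O___O
OO__OO__OO__OO
O_O_O_O_O_O_O_O
OOOOOOOOOOOOOOOO
O_______________O
OO______________OO
O_O_____________O_O
OOOO____________OOOO
O___O___________O___O
OO__OO__________OO__OO
O_O_O_O_________O_O_O_O
OOOOOOOO________OOOOOOOO
O_______O_______O_______O
OO______OO______OO______OO
O_O_____O_O_____O_O_____O_O

Derivation:
r0=0: O
r1=1: OO
r2=10: O_O
r3=11: OOOO
r4=100: O___O
r5=101: OO__OO
r6=110: O_O_O_O
r7=111: OOOOOOOO
r8=1000: O_______O
r9=1001: OO______OO
r10=1010: O_O_____O_O
r11=1011: OOOO____OOOO
r12=1100: O___O___O___O
r13=1101: OO__OO__OO__OO
r14=1110: O_O_O_O_O_O_O_O
r15=1111: OOOOOOOOOOOOOOOO
r16=10000: O_______________O
r17=10001: OO______________OO
r18=10010: O_O_____________O_O
r19=10011: OOOO____________OOOO
r20=10100: O___O___________O___O
r21=10101: OO__OO__________OO__OO
r22=10110: O_O_O_O_________O_O_O_O
r23=10111: OOOOOOOO________OOOOOOOO
r24=11000: O_______O_______O_______O
r25=11001: OO______OO______OO______OO
r26=11010: O_O_____O_O_____O_O_____O_O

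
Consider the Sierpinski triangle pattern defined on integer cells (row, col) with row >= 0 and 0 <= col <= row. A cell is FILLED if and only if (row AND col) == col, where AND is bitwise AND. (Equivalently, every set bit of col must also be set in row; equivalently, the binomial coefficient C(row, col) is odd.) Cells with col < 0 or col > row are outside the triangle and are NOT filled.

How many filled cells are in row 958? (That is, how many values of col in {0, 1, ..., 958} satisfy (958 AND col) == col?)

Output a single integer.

Answer: 256

Derivation:
958 in binary = 1110111110
popcount(958) = number of 1-bits in 1110111110 = 8
A col c satisfies (958 AND c) == c iff every set bit of c is also set in 958; each of the 8 set bits of 958 can independently be on or off in c.
count = 2^8 = 256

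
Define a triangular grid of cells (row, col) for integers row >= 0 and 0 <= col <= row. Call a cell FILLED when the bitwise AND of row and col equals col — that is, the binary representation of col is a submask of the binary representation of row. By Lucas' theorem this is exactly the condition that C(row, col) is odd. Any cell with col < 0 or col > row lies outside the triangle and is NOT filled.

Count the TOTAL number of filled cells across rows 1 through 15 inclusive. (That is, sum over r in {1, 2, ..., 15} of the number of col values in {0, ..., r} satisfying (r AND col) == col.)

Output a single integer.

Answer: 80

Derivation:
r1=1 pc1: +2 =2
r2=10 pc1: +2 =4
r3=11 pc2: +4 =8
r4=100 pc1: +2 =10
r5=101 pc2: +4 =14
r6=110 pc2: +4 =18
r7=111 pc3: +8 =26
r8=1000 pc1: +2 =28
r9=1001 pc2: +4 =32
r10=1010 pc2: +4 =36
r11=1011 pc3: +8 =44
r12=1100 pc2: +4 =48
r13=1101 pc3: +8 =56
r14=1110 pc3: +8 =64
r15=1111 pc4: +16 =80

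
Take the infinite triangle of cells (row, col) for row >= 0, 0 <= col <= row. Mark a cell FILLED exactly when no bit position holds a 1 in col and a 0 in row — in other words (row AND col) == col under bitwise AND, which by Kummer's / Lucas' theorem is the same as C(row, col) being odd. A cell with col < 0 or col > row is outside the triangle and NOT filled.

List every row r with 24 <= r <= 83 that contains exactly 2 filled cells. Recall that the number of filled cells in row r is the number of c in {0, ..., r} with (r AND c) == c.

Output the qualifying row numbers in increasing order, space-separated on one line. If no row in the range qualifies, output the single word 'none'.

Answer: 32 64

Derivation:
Row r has 2^popcount(r) filled cells, so we need popcount(r) = log2(2) = 1.
Scan r = 24..83 and keep those with exactly 1 one-bits:
r=24=11000 popcount=2 -> skip
r=25=11001 popcount=3 -> skip
r=26=11010 popcount=3 -> skip
r=27=11011 popcount=4 -> skip
r=28=11100 popcount=3 -> skip
r=29=11101 popcount=4 -> skip
r=30=11110 popcount=4 -> skip
r=31=11111 popcount=5 -> skip
r=32=100000 popcount=1 -> KEEP
r=33=100001 popcount=2 -> skip
r=34=100010 popcount=2 -> skip
r=35=100011 popcount=3 -> skip
r=36=100100 popcount=2 -> skip
r=37=100101 popcount=3 -> skip
r=38=100110 popcount=3 -> skip
r=39=100111 popcount=4 -> skip
r=40=101000 popcount=2 -> skip
r=41=101001 popcount=3 -> skip
r=42=101010 popcount=3 -> skip
r=43=101011 popcount=4 -> skip
r=44=101100 popcount=3 -> skip
r=45=101101 popcount=4 -> skip
r=46=101110 popcount=4 -> skip
r=47=101111 popcount=5 -> skip
r=48=110000 popcount=2 -> skip
r=49=110001 popcount=3 -> skip
r=50=110010 popcount=3 -> skip
r=51=110011 popcount=4 -> skip
r=52=110100 popcount=3 -> skip
r=53=110101 popcount=4 -> skip
r=54=110110 popcount=4 -> skip
r=55=110111 popcount=5 -> skip
r=56=111000 popcount=3 -> skip
r=57=111001 popcount=4 -> skip
r=58=111010 popcount=4 -> skip
r=59=111011 popcount=5 -> skip
r=60=111100 popcount=4 -> skip
r=61=111101 popcount=5 -> skip
r=62=111110 popcount=5 -> skip
r=63=111111 popcount=6 -> skip
r=64=1000000 popcount=1 -> KEEP
r=65=1000001 popcount=2 -> skip
r=66=1000010 popcount=2 -> skip
r=67=1000011 popcount=3 -> skip
r=68=1000100 popcount=2 -> skip
r=69=1000101 popcount=3 -> skip
r=70=1000110 popcount=3 -> skip
r=71=1000111 popcount=4 -> skip
r=72=1001000 popcount=2 -> skip
r=73=1001001 popcount=3 -> skip
r=74=1001010 popcount=3 -> skip
r=75=1001011 popcount=4 -> skip
r=76=1001100 popcount=3 -> skip
r=77=1001101 popcount=4 -> skip
r=78=1001110 popcount=4 -> skip
r=79=1001111 popcount=5 -> skip
r=80=1010000 popcount=2 -> skip
r=81=1010001 popcount=3 -> skip
r=82=1010010 popcount=3 -> skip
r=83=1010011 popcount=4 -> skip
Kept rows: 32 64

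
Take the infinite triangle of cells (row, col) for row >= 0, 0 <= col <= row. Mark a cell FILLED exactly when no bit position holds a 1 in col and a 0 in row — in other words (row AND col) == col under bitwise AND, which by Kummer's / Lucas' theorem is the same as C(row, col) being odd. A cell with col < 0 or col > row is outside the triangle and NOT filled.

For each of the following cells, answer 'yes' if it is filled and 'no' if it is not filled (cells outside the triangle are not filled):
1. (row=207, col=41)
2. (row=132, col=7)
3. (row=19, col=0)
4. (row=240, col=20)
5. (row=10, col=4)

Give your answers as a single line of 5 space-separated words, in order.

Answer: no no yes no no

Derivation:
(207,41): row=0b11001111, col=0b101001, row AND col = 0b1001 = 9; 9 != 41 -> empty
(132,7): row=0b10000100, col=0b111, row AND col = 0b100 = 4; 4 != 7 -> empty
(19,0): row=0b10011, col=0b0, row AND col = 0b0 = 0; 0 == 0 -> filled
(240,20): row=0b11110000, col=0b10100, row AND col = 0b10000 = 16; 16 != 20 -> empty
(10,4): row=0b1010, col=0b100, row AND col = 0b0 = 0; 0 != 4 -> empty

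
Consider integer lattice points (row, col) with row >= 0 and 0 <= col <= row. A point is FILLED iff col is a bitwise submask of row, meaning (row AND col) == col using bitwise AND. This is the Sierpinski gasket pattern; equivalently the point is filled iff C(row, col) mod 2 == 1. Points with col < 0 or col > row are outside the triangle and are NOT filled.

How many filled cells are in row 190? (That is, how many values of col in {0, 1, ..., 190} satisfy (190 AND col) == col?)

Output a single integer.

190 in binary = 10111110
popcount(190) = number of 1-bits in 10111110 = 6
A col c satisfies (190 AND c) == c iff every set bit of c is also set in 190; each of the 6 set bits of 190 can independently be on or off in c.
count = 2^6 = 64

Answer: 64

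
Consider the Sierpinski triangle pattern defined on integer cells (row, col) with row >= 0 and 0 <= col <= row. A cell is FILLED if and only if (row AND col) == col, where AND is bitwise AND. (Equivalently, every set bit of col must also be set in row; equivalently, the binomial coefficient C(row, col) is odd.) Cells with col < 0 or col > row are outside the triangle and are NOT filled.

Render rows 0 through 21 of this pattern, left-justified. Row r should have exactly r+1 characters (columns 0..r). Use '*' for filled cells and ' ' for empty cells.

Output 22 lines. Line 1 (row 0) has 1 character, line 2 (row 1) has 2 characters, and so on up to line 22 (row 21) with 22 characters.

r0=0: *
r1=1: **
r2=10: * *
r3=11: ****
r4=100: *   *
r5=101: **  **
r6=110: * * * *
r7=111: ********
r8=1000: *       *
r9=1001: **      **
r10=1010: * *     * *
r11=1011: ****    ****
r12=1100: *   *   *   *
r13=1101: **  **  **  **
r14=1110: * * * * * * * *
r15=1111: ****************
r16=10000: *               *
r17=10001: **              **
r18=10010: * *             * *
r19=10011: ****            ****
r20=10100: *   *           *   *
r21=10101: **  **          **  **

Answer: *
**
* *
****
*   *
**  **
* * * *
********
*       *
**      **
* *     * *
****    ****
*   *   *   *
**  **  **  **
* * * * * * * *
****************
*               *
**              **
* *             * *
****            ****
*   *           *   *
**  **          **  **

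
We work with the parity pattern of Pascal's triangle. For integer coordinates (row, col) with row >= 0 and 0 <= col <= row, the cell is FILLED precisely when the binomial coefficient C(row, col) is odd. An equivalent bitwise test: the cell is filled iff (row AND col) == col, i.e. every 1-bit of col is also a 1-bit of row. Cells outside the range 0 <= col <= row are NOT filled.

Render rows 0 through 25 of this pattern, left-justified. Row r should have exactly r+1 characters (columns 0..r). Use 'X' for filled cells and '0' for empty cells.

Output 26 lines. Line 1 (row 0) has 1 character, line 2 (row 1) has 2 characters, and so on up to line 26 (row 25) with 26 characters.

Answer: X
XX
X0X
XXXX
X000X
XX00XX
X0X0X0X
XXXXXXXX
X0000000X
XX000000XX
X0X00000X0X
XXXX0000XXXX
X000X000X000X
XX00XX00XX00XX
X0X0X0X0X0X0X0X
XXXXXXXXXXXXXXXX
X000000000000000X
XX00000000000000XX
X0X0000000000000X0X
XXXX000000000000XXXX
X000X00000000000X000X
XX00XX0000000000XX00XX
X0X0X0X000000000X0X0X0X
XXXXXXXX00000000XXXXXXXX
X0000000X0000000X0000000X
XX000000XX000000XX000000XX

Derivation:
r0=0: X
r1=1: XX
r2=10: X0X
r3=11: XXXX
r4=100: X000X
r5=101: XX00XX
r6=110: X0X0X0X
r7=111: XXXXXXXX
r8=1000: X0000000X
r9=1001: XX000000XX
r10=1010: X0X00000X0X
r11=1011: XXXX0000XXXX
r12=1100: X000X000X000X
r13=1101: XX00XX00XX00XX
r14=1110: X0X0X0X0X0X0X0X
r15=1111: XXXXXXXXXXXXXXXX
r16=10000: X000000000000000X
r17=10001: XX00000000000000XX
r18=10010: X0X0000000000000X0X
r19=10011: XXXX000000000000XXXX
r20=10100: X000X00000000000X000X
r21=10101: XX00XX0000000000XX00XX
r22=10110: X0X0X0X000000000X0X0X0X
r23=10111: XXXXXXXX00000000XXXXXXXX
r24=11000: X0000000X0000000X0000000X
r25=11001: XX000000XX000000XX000000XX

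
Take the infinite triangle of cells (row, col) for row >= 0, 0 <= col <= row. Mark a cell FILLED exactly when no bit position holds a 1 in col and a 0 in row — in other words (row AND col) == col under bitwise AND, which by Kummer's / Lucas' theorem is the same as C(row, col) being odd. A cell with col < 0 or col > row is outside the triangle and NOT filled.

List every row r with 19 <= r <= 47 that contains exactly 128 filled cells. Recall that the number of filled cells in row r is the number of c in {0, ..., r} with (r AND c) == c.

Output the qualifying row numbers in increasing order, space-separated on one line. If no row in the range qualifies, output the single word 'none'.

Row r has 2^popcount(r) filled cells, so we need popcount(r) = log2(128) = 7.
Scan r = 19..47 and keep those with exactly 7 one-bits:
r=19=10011 popcount=3 -> skip
r=20=10100 popcount=2 -> skip
r=21=10101 popcount=3 -> skip
r=22=10110 popcount=3 -> skip
r=23=10111 popcount=4 -> skip
r=24=11000 popcount=2 -> skip
r=25=11001 popcount=3 -> skip
r=26=11010 popcount=3 -> skip
r=27=11011 popcount=4 -> skip
r=28=11100 popcount=3 -> skip
r=29=11101 popcount=4 -> skip
r=30=11110 popcount=4 -> skip
r=31=11111 popcount=5 -> skip
r=32=100000 popcount=1 -> skip
r=33=100001 popcount=2 -> skip
r=34=100010 popcount=2 -> skip
r=35=100011 popcount=3 -> skip
r=36=100100 popcount=2 -> skip
r=37=100101 popcount=3 -> skip
r=38=100110 popcount=3 -> skip
r=39=100111 popcount=4 -> skip
r=40=101000 popcount=2 -> skip
r=41=101001 popcount=3 -> skip
r=42=101010 popcount=3 -> skip
r=43=101011 popcount=4 -> skip
r=44=101100 popcount=3 -> skip
r=45=101101 popcount=4 -> skip
r=46=101110 popcount=4 -> skip
r=47=101111 popcount=5 -> skip
Kept rows: none

Answer: none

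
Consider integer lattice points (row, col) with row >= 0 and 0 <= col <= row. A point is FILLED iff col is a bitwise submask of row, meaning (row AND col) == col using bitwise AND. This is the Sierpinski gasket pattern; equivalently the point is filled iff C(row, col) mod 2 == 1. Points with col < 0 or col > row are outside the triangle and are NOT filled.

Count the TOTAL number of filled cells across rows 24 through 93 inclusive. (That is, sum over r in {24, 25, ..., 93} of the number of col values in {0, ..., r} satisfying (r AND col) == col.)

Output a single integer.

Answer: 984

Derivation:
r24=11000 pc2: +4 =4
r25=11001 pc3: +8 =12
r26=11010 pc3: +8 =20
r27=11011 pc4: +16 =36
r28=11100 pc3: +8 =44
r29=11101 pc4: +16 =60
r30=11110 pc4: +16 =76
r31=11111 pc5: +32 =108
r32=100000 pc1: +2 =110
r33=100001 pc2: +4 =114
r34=100010 pc2: +4 =118
r35=100011 pc3: +8 =126
r36=100100 pc2: +4 =130
r37=100101 pc3: +8 =138
r38=100110 pc3: +8 =146
r39=100111 pc4: +16 =162
r40=101000 pc2: +4 =166
r41=101001 pc3: +8 =174
r42=101010 pc3: +8 =182
r43=101011 pc4: +16 =198
r44=101100 pc3: +8 =206
r45=101101 pc4: +16 =222
r46=101110 pc4: +16 =238
r47=101111 pc5: +32 =270
r48=110000 pc2: +4 =274
r49=110001 pc3: +8 =282
r50=110010 pc3: +8 =290
r51=110011 pc4: +16 =306
r52=110100 pc3: +8 =314
r53=110101 pc4: +16 =330
r54=110110 pc4: +16 =346
r55=110111 pc5: +32 =378
r56=111000 pc3: +8 =386
r57=111001 pc4: +16 =402
r58=111010 pc4: +16 =418
r59=111011 pc5: +32 =450
r60=111100 pc4: +16 =466
r61=111101 pc5: +32 =498
r62=111110 pc5: +32 =530
r63=111111 pc6: +64 =594
r64=1000000 pc1: +2 =596
r65=1000001 pc2: +4 =600
r66=1000010 pc2: +4 =604
r67=1000011 pc3: +8 =612
r68=1000100 pc2: +4 =616
r69=1000101 pc3: +8 =624
r70=1000110 pc3: +8 =632
r71=1000111 pc4: +16 =648
r72=1001000 pc2: +4 =652
r73=1001001 pc3: +8 =660
r74=1001010 pc3: +8 =668
r75=1001011 pc4: +16 =684
r76=1001100 pc3: +8 =692
r77=1001101 pc4: +16 =708
r78=1001110 pc4: +16 =724
r79=1001111 pc5: +32 =756
r80=1010000 pc2: +4 =760
r81=1010001 pc3: +8 =768
r82=1010010 pc3: +8 =776
r83=1010011 pc4: +16 =792
r84=1010100 pc3: +8 =800
r85=1010101 pc4: +16 =816
r86=1010110 pc4: +16 =832
r87=1010111 pc5: +32 =864
r88=1011000 pc3: +8 =872
r89=1011001 pc4: +16 =888
r90=1011010 pc4: +16 =904
r91=1011011 pc5: +32 =936
r92=1011100 pc4: +16 =952
r93=1011101 pc5: +32 =984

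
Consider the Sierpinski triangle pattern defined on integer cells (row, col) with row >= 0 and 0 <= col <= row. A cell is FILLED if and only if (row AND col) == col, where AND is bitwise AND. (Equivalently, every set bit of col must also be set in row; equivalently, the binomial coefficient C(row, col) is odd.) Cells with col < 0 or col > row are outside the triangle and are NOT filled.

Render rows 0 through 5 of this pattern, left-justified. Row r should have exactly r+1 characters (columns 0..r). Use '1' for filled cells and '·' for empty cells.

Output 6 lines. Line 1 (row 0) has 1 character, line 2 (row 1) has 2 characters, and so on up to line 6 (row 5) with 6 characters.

r0=0: 1
r1=1: 11
r2=10: 1·1
r3=11: 1111
r4=100: 1···1
r5=101: 11··11

Answer: 1
11
1·1
1111
1···1
11··11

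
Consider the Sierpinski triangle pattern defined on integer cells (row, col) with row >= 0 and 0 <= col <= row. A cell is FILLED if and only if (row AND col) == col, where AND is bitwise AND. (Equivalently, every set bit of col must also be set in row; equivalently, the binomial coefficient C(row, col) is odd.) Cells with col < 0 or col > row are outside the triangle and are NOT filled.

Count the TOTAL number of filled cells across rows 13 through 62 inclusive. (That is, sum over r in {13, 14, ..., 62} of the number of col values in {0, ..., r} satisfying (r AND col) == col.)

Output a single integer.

Answer: 616

Derivation:
r13=1101 pc3: +8 =8
r14=1110 pc3: +8 =16
r15=1111 pc4: +16 =32
r16=10000 pc1: +2 =34
r17=10001 pc2: +4 =38
r18=10010 pc2: +4 =42
r19=10011 pc3: +8 =50
r20=10100 pc2: +4 =54
r21=10101 pc3: +8 =62
r22=10110 pc3: +8 =70
r23=10111 pc4: +16 =86
r24=11000 pc2: +4 =90
r25=11001 pc3: +8 =98
r26=11010 pc3: +8 =106
r27=11011 pc4: +16 =122
r28=11100 pc3: +8 =130
r29=11101 pc4: +16 =146
r30=11110 pc4: +16 =162
r31=11111 pc5: +32 =194
r32=100000 pc1: +2 =196
r33=100001 pc2: +4 =200
r34=100010 pc2: +4 =204
r35=100011 pc3: +8 =212
r36=100100 pc2: +4 =216
r37=100101 pc3: +8 =224
r38=100110 pc3: +8 =232
r39=100111 pc4: +16 =248
r40=101000 pc2: +4 =252
r41=101001 pc3: +8 =260
r42=101010 pc3: +8 =268
r43=101011 pc4: +16 =284
r44=101100 pc3: +8 =292
r45=101101 pc4: +16 =308
r46=101110 pc4: +16 =324
r47=101111 pc5: +32 =356
r48=110000 pc2: +4 =360
r49=110001 pc3: +8 =368
r50=110010 pc3: +8 =376
r51=110011 pc4: +16 =392
r52=110100 pc3: +8 =400
r53=110101 pc4: +16 =416
r54=110110 pc4: +16 =432
r55=110111 pc5: +32 =464
r56=111000 pc3: +8 =472
r57=111001 pc4: +16 =488
r58=111010 pc4: +16 =504
r59=111011 pc5: +32 =536
r60=111100 pc4: +16 =552
r61=111101 pc5: +32 =584
r62=111110 pc5: +32 =616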